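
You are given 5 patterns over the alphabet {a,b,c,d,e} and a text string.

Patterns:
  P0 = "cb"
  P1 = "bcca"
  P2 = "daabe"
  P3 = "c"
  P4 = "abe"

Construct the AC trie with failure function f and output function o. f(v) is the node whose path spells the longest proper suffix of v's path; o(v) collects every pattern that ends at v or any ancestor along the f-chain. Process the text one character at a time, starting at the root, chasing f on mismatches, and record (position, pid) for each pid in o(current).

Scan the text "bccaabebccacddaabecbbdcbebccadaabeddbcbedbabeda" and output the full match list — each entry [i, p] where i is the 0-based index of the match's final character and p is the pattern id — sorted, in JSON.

Build automaton:
Trie nodes:
  0='ε' goto a→12 b→3 c→1 d→7
  1='c' goto b→2  [P3 ends]
  2='cb' goto ·  [P0 ends]
  3='b' goto c→4
  4='bc' goto c→5
  5='bcc' goto a→6
  6='bcca' goto ·  [P1 ends]
  7='d' goto a→8
  8='da' goto a→9
  9='daa' goto b→10
  10='daab' goto e→11
  11='daabe' goto ·  [P2 ends]
  12='a' goto b→13
  13='ab' goto e→14
  14='abe' goto ·  [P4 ends]

Failure links (BFS by depth):
  fail(1) 'c': from fail(0)=0 chase 'c': 0 ⇒ 0;  out={3}∪out(0)={3}
  fail(3) 'b': from fail(0)=0 chase 'b': 0 ⇒ 0;  out=∅∪out(0)=∅
  fail(7) 'd': from fail(0)=0 chase 'd': 0 ⇒ 0;  out=∅∪out(0)=∅
  fail(12) 'a': from fail(0)=0 chase 'a': 0 ⇒ 0;  out=∅∪out(0)=∅
  fail(2) 'cb': from fail(1)=0 chase 'b': 0 ⇒ 3;  out={0}∪out(3)={0}
  fail(4) 'bc': from fail(3)=0 chase 'c': 0 ⇒ 1;  out=∅∪out(1)={3}
  fail(8) 'da': from fail(7)=0 chase 'a': 0 ⇒ 12;  out=∅∪out(12)=∅
  fail(13) 'ab': from fail(12)=0 chase 'b': 0 ⇒ 3;  out=∅∪out(3)=∅
  fail(5) 'bcc': from fail(4)=1 chase 'c': 1→0 ⇒ 1;  out=∅∪out(1)={3}
  fail(9) 'daa': from fail(8)=12 chase 'a': 12→0 ⇒ 12;  out=∅∪out(12)=∅
  fail(14) 'abe': from fail(13)=3 chase 'e': 3→0 ⇒ 0;  out={4}∪out(0)={4}
  fail(6) 'bcca': from fail(5)=1 chase 'a': 1→0 ⇒ 12;  out={1}∪out(12)={1}
  fail(10) 'daab': from fail(9)=12 chase 'b': 12 ⇒ 13;  out=∅∪out(13)=∅
  fail(11) 'daabe': from fail(10)=13 chase 'e': 13 ⇒ 14;  out={2}∪out(14)={2,4}

Scan:
[0] read 'b'  n0⇒n3
[1] read 'c'  n3⇒n4  emit P3@[1:1]
[2] read 'c'  n4⇒n5  emit P3@[2:2]
[3] read 'a'  n5⇒n6  emit P1@[0:3]
[4] read 'a'  n6⇒n12 (fail-walked)
[5] read 'b'  n12⇒n13
[6] read 'e'  n13⇒n14  emit P4@[4:6]
[7] read 'b'  n14⇒n3 (fail-walked)
[8] read 'c'  n3⇒n4  emit P3@[8:8]
[9] read 'c'  n4⇒n5  emit P3@[9:9]
[10] read 'a'  n5⇒n6  emit P1@[7:10]
[11] read 'c'  n6⇒n1 (fail-walked)  emit P3@[11:11]
[12] read 'd'  n1⇒n7 (fail-walked)
[13] read 'd'  n7⇒n7 (fail-walked)
[14] read 'a'  n7⇒n8
[15] read 'a'  n8⇒n9
[16] read 'b'  n9⇒n10
[17] read 'e'  n10⇒n11  emit P2@[13:17],P4@[15:17]
[18] read 'c'  n11⇒n1 (fail-walked)  emit P3@[18:18]
[19] read 'b'  n1⇒n2  emit P0@[18:19]
[20] read 'b'  n2⇒n3 (fail-walked)
[21] read 'd'  n3⇒n7 (fail-walked)
[22] read 'c'  n7⇒n1 (fail-walked)  emit P3@[22:22]
[23] read 'b'  n1⇒n2  emit P0@[22:23]
[24] read 'e'  n2⇒n0 (fail-walked)
[25] read 'b'  n0⇒n3
[26] read 'c'  n3⇒n4  emit P3@[26:26]
[27] read 'c'  n4⇒n5  emit P3@[27:27]
[28] read 'a'  n5⇒n6  emit P1@[25:28]
[29] read 'd'  n6⇒n7 (fail-walked)
[30] read 'a'  n7⇒n8
[31] read 'a'  n8⇒n9
[32] read 'b'  n9⇒n10
[33] read 'e'  n10⇒n11  emit P2@[29:33],P4@[31:33]
[34] read 'd'  n11⇒n7 (fail-walked)
[35] read 'd'  n7⇒n7 (fail-walked)
[36] read 'b'  n7⇒n3 (fail-walked)
[37] read 'c'  n3⇒n4  emit P3@[37:37]
[38] read 'b'  n4⇒n2 (fail-walked)  emit P0@[37:38]
[39] read 'e'  n2⇒n0 (fail-walked)
[40] read 'd'  n0⇒n7
[41] read 'b'  n7⇒n3 (fail-walked)
[42] read 'a'  n3⇒n12 (fail-walked)
[43] read 'b'  n12⇒n13
[44] read 'e'  n13⇒n14  emit P4@[42:44]
[45] read 'd'  n14⇒n7 (fail-walked)
[46] read 'a'  n7⇒n8

Result: [[1,3],[2,3],[3,1],[6,4],[8,3],[9,3],[10,1],[11,3],[17,2],[17,4],[18,3],[19,0],[22,3],[23,0],[26,3],[27,3],[28,1],[33,2],[33,4],[37,3],[38,0],[44,4]]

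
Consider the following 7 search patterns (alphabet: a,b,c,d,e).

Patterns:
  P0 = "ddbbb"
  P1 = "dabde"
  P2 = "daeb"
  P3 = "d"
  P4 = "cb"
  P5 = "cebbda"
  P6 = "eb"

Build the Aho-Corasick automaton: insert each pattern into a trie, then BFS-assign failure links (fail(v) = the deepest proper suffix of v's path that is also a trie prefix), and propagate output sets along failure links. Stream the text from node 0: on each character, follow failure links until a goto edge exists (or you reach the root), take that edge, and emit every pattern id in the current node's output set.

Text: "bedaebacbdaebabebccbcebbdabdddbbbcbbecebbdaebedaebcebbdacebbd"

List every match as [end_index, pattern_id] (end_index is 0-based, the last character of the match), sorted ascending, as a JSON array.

Construct AC machine:
Trie nodes:
  n0 'ε': c→12 d→1 e→19
  n1 'd': a→6 d→2  ←P3
  n2 'dd': b→3
  n3 'ddb': b→4
  n4 'ddbb': b→5
  n5 'ddbbb': ·  ←P0
  n6 'da': b→7 e→10
  n7 'dab': d→8
  n8 'dabd': e→9
  n9 'dabde': ·  ←P1
  n10 'dae': b→11
  n11 'daeb': ·  ←P2
  n12 'c': b→13 e→14
  n13 'cb': ·  ←P4
  n14 'ce': b→15
  n15 'ceb': b→16
  n16 'cebb': d→17
  n17 'cebbd': a→18
  n18 'cebbda': ·  ←P5
  n19 'e': b→20
  n20 'eb': ·  ←P6

Failure links (BFS by depth):
  fail(1) 'd': from fail(0)=0 chase 'd': 0 ⇒ 0;  out={3}∪out(0)={3}
  fail(12) 'c': from fail(0)=0 chase 'c': 0 ⇒ 0;  out=∅∪out(0)=∅
  fail(19) 'e': from fail(0)=0 chase 'e': 0 ⇒ 0;  out=∅∪out(0)=∅
  fail(2) 'dd': from fail(1)=0 chase 'd': 0 ⇒ 1;  out=∅∪out(1)={3}
  fail(6) 'da': from fail(1)=0 chase 'a': 0 ⇒ 0;  out=∅∪out(0)=∅
  fail(13) 'cb': from fail(12)=0 chase 'b': 0 ⇒ 0;  out={4}∪out(0)={4}
  fail(14) 'ce': from fail(12)=0 chase 'e': 0 ⇒ 19;  out=∅∪out(19)=∅
  fail(20) 'eb': from fail(19)=0 chase 'b': 0 ⇒ 0;  out={6}∪out(0)={6}
  fail(3) 'ddb': from fail(2)=1 chase 'b': 1→0 ⇒ 0;  out=∅∪out(0)=∅
  fail(7) 'dab': from fail(6)=0 chase 'b': 0 ⇒ 0;  out=∅∪out(0)=∅
  fail(10) 'dae': from fail(6)=0 chase 'e': 0 ⇒ 19;  out=∅∪out(19)=∅
  fail(15) 'ceb': from fail(14)=19 chase 'b': 19 ⇒ 20;  out=∅∪out(20)={6}
  fail(4) 'ddbb': from fail(3)=0 chase 'b': 0 ⇒ 0;  out=∅∪out(0)=∅
  fail(8) 'dabd': from fail(7)=0 chase 'd': 0 ⇒ 1;  out=∅∪out(1)={3}
  fail(11) 'daeb': from fail(10)=19 chase 'b': 19 ⇒ 20;  out={2}∪out(20)={2,6}
  fail(16) 'cebb': from fail(15)=20 chase 'b': 20→0 ⇒ 0;  out=∅∪out(0)=∅
  fail(5) 'ddbbb': from fail(4)=0 chase 'b': 0 ⇒ 0;  out={0}∪out(0)={0}
  fail(9) 'dabde': from fail(8)=1 chase 'e': 1→0 ⇒ 19;  out={1}∪out(19)={1}
  fail(17) 'cebbd': from fail(16)=0 chase 'd': 0 ⇒ 1;  out=∅∪out(1)={3}
  fail(18) 'cebbda': from fail(17)=1 chase 'a': 1 ⇒ 6;  out={5}∪out(6)={5}

Scan:
i=0 'b': node 0→0
i=1 'e': node 0→19
i=2 'd': node 19→1 (via fail)  emit P3@[2:2]
i=3 'a': node 1→6
i=4 'e': node 6→10
i=5 'b': node 10→11  emit P2@[2:5],P6@[4:5]
i=6 'a': node 11→0 (via fail)
i=7 'c': node 0→12
i=8 'b': node 12→13  emit P4@[7:8]
i=9 'd': node 13→1 (via fail)  emit P3@[9:9]
i=10 'a': node 1→6
i=11 'e': node 6→10
i=12 'b': node 10→11  emit P2@[9:12],P6@[11:12]
i=13 'a': node 11→0 (via fail)
i=14 'b': node 0→0
i=15 'e': node 0→19
i=16 'b': node 19→20  emit P6@[15:16]
i=17 'c': node 20→12 (via fail)
i=18 'c': node 12→12 (via fail)
i=19 'b': node 12→13  emit P4@[18:19]
i=20 'c': node 13→12 (via fail)
i=21 'e': node 12→14
i=22 'b': node 14→15  emit P6@[21:22]
i=23 'b': node 15→16
i=24 'd': node 16→17  emit P3@[24:24]
i=25 'a': node 17→18  emit P5@[20:25]
i=26 'b': node 18→7 (via fail)
i=27 'd': node 7→8  emit P3@[27:27]
i=28 'd': node 8→2 (via fail)  emit P3@[28:28]
i=29 'd': node 2→2 (via fail)  emit P3@[29:29]
i=30 'b': node 2→3
i=31 'b': node 3→4
i=32 'b': node 4→5  emit P0@[28:32]
i=33 'c': node 5→12 (via fail)
i=34 'b': node 12→13  emit P4@[33:34]
i=35 'b': node 13→0 (via fail)
i=36 'e': node 0→19
i=37 'c': node 19→12 (via fail)
i=38 'e': node 12→14
i=39 'b': node 14→15  emit P6@[38:39]
i=40 'b': node 15→16
i=41 'd': node 16→17  emit P3@[41:41]
i=42 'a': node 17→18  emit P5@[37:42]
i=43 'e': node 18→10 (via fail)
i=44 'b': node 10→11  emit P2@[41:44],P6@[43:44]
i=45 'e': node 11→19 (via fail)
i=46 'd': node 19→1 (via fail)  emit P3@[46:46]
i=47 'a': node 1→6
i=48 'e': node 6→10
i=49 'b': node 10→11  emit P2@[46:49],P6@[48:49]
i=50 'c': node 11→12 (via fail)
i=51 'e': node 12→14
i=52 'b': node 14→15  emit P6@[51:52]
i=53 'b': node 15→16
i=54 'd': node 16→17  emit P3@[54:54]
i=55 'a': node 17→18  emit P5@[50:55]
i=56 'c': node 18→12 (via fail)
i=57 'e': node 12→14
i=58 'b': node 14→15  emit P6@[57:58]
i=59 'b': node 15→16
i=60 'd': node 16→17  emit P3@[60:60]

Matches: [[2,3],[5,2],[5,6],[8,4],[9,3],[12,2],[12,6],[16,6],[19,4],[22,6],[24,3],[25,5],[27,3],[28,3],[29,3],[32,0],[34,4],[39,6],[41,3],[42,5],[44,2],[44,6],[46,3],[49,2],[49,6],[52,6],[54,3],[55,5],[58,6],[60,3]]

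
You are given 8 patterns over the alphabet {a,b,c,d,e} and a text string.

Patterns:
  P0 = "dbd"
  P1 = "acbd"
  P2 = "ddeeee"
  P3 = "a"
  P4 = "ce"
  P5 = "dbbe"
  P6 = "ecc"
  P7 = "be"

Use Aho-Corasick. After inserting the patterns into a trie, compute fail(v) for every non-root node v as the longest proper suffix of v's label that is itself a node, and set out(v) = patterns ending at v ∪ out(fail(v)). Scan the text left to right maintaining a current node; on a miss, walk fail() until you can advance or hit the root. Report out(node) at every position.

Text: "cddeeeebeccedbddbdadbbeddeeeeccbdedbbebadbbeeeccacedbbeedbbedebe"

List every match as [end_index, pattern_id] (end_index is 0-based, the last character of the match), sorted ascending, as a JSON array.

Build automaton:
Trie (insert patterns):
  0='ε' goto a→4 b→20 c→13 d→1 e→17
  1='d' goto b→2 d→8
  2='db' goto b→15 d→3
  3='dbd' goto ·  [P0 ends]
  4='a' goto c→5  [P3 ends]
  5='ac' goto b→6
  6='acb' goto d→7
  7='acbd' goto ·  [P1 ends]
  8='dd' goto e→9
  9='dde' goto e→10
  10='ddee' goto e→11
  11='ddeee' goto e→12
  12='ddeeee' goto ·  [P2 ends]
  13='c' goto e→14
  14='ce' goto ·  [P4 ends]
  15='dbb' goto e→16
  16='dbbe' goto ·  [P5 ends]
  17='e' goto c→18
  18='ec' goto c→19
  19='ecc' goto ·  [P6 ends]
  20='b' goto e→21
  21='be' goto ·  [P7 ends]

Failure links (BFS by depth):
  n1('d'): parent n0 fail=0; on 'd' 0 → fail=0;  out ∅∪∅=∅
  n4('a'): parent n0 fail=0; on 'a' 0 → fail=0;  out {3}∪∅={3}
  n13('c'): parent n0 fail=0; on 'c' 0 → fail=0;  out ∅∪∅=∅
  n17('e'): parent n0 fail=0; on 'e' 0 → fail=0;  out ∅∪∅=∅
  n20('b'): parent n0 fail=0; on 'b' 0 → fail=0;  out ∅∪∅=∅
  n2('db'): parent n1 fail=0; on 'b' 0 → fail=20;  out ∅∪∅=∅
  n5('ac'): parent n4 fail=0; on 'c' 0 → fail=13;  out ∅∪∅=∅
  n8('dd'): parent n1 fail=0; on 'd' 0 → fail=1;  out ∅∪∅=∅
  n14('ce'): parent n13 fail=0; on 'e' 0 → fail=17;  out {4}∪∅={4}
  n18('ec'): parent n17 fail=0; on 'c' 0 → fail=13;  out ∅∪∅=∅
  n21('be'): parent n20 fail=0; on 'e' 0 → fail=17;  out {7}∪∅={7}
  n3('dbd'): parent n2 fail=20; on 'd' 20→0 → fail=1;  out {0}∪∅={0}
  n6('acb'): parent n5 fail=13; on 'b' 13→0 → fail=20;  out ∅∪∅=∅
  n9('dde'): parent n8 fail=1; on 'e' 1→0 → fail=17;  out ∅∪∅=∅
  n15('dbb'): parent n2 fail=20; on 'b' 20→0 → fail=20;  out ∅∪∅=∅
  n19('ecc'): parent n18 fail=13; on 'c' 13→0 → fail=13;  out {6}∪∅={6}
  n7('acbd'): parent n6 fail=20; on 'd' 20→0 → fail=1;  out {1}∪∅={1}
  n10('ddee'): parent n9 fail=17; on 'e' 17→0 → fail=17;  out ∅∪∅=∅
  n16('dbbe'): parent n15 fail=20; on 'e' 20 → fail=21;  out {5}∪{7}={5,7}
  n11('ddeee'): parent n10 fail=17; on 'e' 17→0 → fail=17;  out ∅∪∅=∅
  n12('ddeeee'): parent n11 fail=17; on 'e' 17→0 → fail=17;  out {2}∪∅={2}

Text stream:
pos 0 'c': at 13
pos 1 'd': at 1 ·f
pos 2 'd': at 8
pos 3 'e': at 9
pos 4 'e': at 10
pos 5 'e': at 11
pos 6 'e': at 12  → match P2@[1:6]
pos 7 'b': at 20 ·f
pos 8 'e': at 21  → match P7@[7:8]
pos 9 'c': at 18 ·f
pos 10 'c': at 19  → match P6@[8:10]
pos 11 'e': at 14 ·f  → match P4@[10:11]
pos 12 'd': at 1 ·f
pos 13 'b': at 2
pos 14 'd': at 3  → match P0@[12:14]
pos 15 'd': at 8 ·f
pos 16 'b': at 2 ·f
pos 17 'd': at 3  → match P0@[15:17]
pos 18 'a': at 4 ·f  → match P3@[18:18]
pos 19 'd': at 1 ·f
pos 20 'b': at 2
pos 21 'b': at 15
pos 22 'e': at 16  → match P5@[19:22],P7@[21:22]
pos 23 'd': at 1 ·f
pos 24 'd': at 8
pos 25 'e': at 9
pos 26 'e': at 10
pos 27 'e': at 11
pos 28 'e': at 12  → match P2@[23:28]
pos 29 'c': at 18 ·f
pos 30 'c': at 19  → match P6@[28:30]
pos 31 'b': at 20 ·f
pos 32 'd': at 1 ·f
pos 33 'e': at 17 ·f
pos 34 'd': at 1 ·f
pos 35 'b': at 2
pos 36 'b': at 15
pos 37 'e': at 16  → match P5@[34:37],P7@[36:37]
pos 38 'b': at 20 ·f
pos 39 'a': at 4 ·f  → match P3@[39:39]
pos 40 'd': at 1 ·f
pos 41 'b': at 2
pos 42 'b': at 15
pos 43 'e': at 16  → match P5@[40:43],P7@[42:43]
pos 44 'e': at 17 ·f
pos 45 'e': at 17 ·f
pos 46 'c': at 18
pos 47 'c': at 19  → match P6@[45:47]
pos 48 'a': at 4 ·f  → match P3@[48:48]
pos 49 'c': at 5
pos 50 'e': at 14 ·f  → match P4@[49:50]
pos 51 'd': at 1 ·f
pos 52 'b': at 2
pos 53 'b': at 15
pos 54 'e': at 16  → match P5@[51:54],P7@[53:54]
pos 55 'e': at 17 ·f
pos 56 'd': at 1 ·f
pos 57 'b': at 2
pos 58 'b': at 15
pos 59 'e': at 16  → match P5@[56:59],P7@[58:59]
pos 60 'd': at 1 ·f
pos 61 'e': at 17 ·f
pos 62 'b': at 20 ·f
pos 63 'e': at 21  → match P7@[62:63]

Matches: [[6,2],[8,7],[10,6],[11,4],[14,0],[17,0],[18,3],[22,5],[22,7],[28,2],[30,6],[37,5],[37,7],[39,3],[43,5],[43,7],[47,6],[48,3],[50,4],[54,5],[54,7],[59,5],[59,7],[63,7]]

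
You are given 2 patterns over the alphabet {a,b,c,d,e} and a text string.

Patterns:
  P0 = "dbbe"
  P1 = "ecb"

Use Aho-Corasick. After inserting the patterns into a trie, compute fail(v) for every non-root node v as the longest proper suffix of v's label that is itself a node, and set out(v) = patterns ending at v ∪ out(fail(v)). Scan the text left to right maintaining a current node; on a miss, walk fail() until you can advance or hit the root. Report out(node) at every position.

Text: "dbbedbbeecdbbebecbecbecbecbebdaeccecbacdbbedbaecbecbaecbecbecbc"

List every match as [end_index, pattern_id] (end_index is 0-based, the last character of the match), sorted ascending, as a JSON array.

Build automaton:
Trie (insert patterns):
  n0 'ε': d→1 e→5
  n1 'd': b→2
  n2 'db': b→3
  n3 'dbb': e→4
  n4 'dbbe': ·  [P0 ends]
  n5 'e': c→6
  n6 'ec': b→7
  n7 'ecb': ·  [P1 ends]

BFS fail/out derivation:
  fail(1) 'd': from fail(0)=0 chase 'd': 0 ⇒ 0;  out=∅∪out(0)=∅
  fail(5) 'e': from fail(0)=0 chase 'e': 0 ⇒ 0;  out=∅∪out(0)=∅
  fail(2) 'db': from fail(1)=0 chase 'b': 0 ⇒ 0;  out=∅∪out(0)=∅
  fail(6) 'ec': from fail(5)=0 chase 'c': 0 ⇒ 0;  out=∅∪out(0)=∅
  fail(3) 'dbb': from fail(2)=0 chase 'b': 0 ⇒ 0;  out=∅∪out(0)=∅
  fail(7) 'ecb': from fail(6)=0 chase 'b': 0 ⇒ 0;  out={1}∪out(0)={1}
  fail(4) 'dbbe': from fail(3)=0 chase 'e': 0 ⇒ 5;  out={0}∪out(5)={0}

Scan:
[0] read 'd'  n0⇒n1
[1] read 'b'  n1⇒n2
[2] read 'b'  n2⇒n3
[3] read 'e'  n3⇒n4  emit P0@[0:3]
[4] read 'd'  n4⇒n1 ·f
[5] read 'b'  n1⇒n2
[6] read 'b'  n2⇒n3
[7] read 'e'  n3⇒n4  emit P0@[4:7]
[8] read 'e'  n4⇒n5 ·f
[9] read 'c'  n5⇒n6
[10] read 'd'  n6⇒n1 ·f
[11] read 'b'  n1⇒n2
[12] read 'b'  n2⇒n3
[13] read 'e'  n3⇒n4  emit P0@[10:13]
[14] read 'b'  n4⇒n0 ·f
[15] read 'e'  n0⇒n5
[16] read 'c'  n5⇒n6
[17] read 'b'  n6⇒n7  emit P1@[15:17]
[18] read 'e'  n7⇒n5 ·f
[19] read 'c'  n5⇒n6
[20] read 'b'  n6⇒n7  emit P1@[18:20]
[21] read 'e'  n7⇒n5 ·f
[22] read 'c'  n5⇒n6
[23] read 'b'  n6⇒n7  emit P1@[21:23]
[24] read 'e'  n7⇒n5 ·f
[25] read 'c'  n5⇒n6
[26] read 'b'  n6⇒n7  emit P1@[24:26]
[27] read 'e'  n7⇒n5 ·f
[28] read 'b'  n5⇒n0 ·f
[29] read 'd'  n0⇒n1
[30] read 'a'  n1⇒n0 ·f
[31] read 'e'  n0⇒n5
[32] read 'c'  n5⇒n6
[33] read 'c'  n6⇒n0 ·f
[34] read 'e'  n0⇒n5
[35] read 'c'  n5⇒n6
[36] read 'b'  n6⇒n7  emit P1@[34:36]
[37] read 'a'  n7⇒n0 ·f
[38] read 'c'  n0⇒n0
[39] read 'd'  n0⇒n1
[40] read 'b'  n1⇒n2
[41] read 'b'  n2⇒n3
[42] read 'e'  n3⇒n4  emit P0@[39:42]
[43] read 'd'  n4⇒n1 ·f
[44] read 'b'  n1⇒n2
[45] read 'a'  n2⇒n0 ·f
[46] read 'e'  n0⇒n5
[47] read 'c'  n5⇒n6
[48] read 'b'  n6⇒n7  emit P1@[46:48]
[49] read 'e'  n7⇒n5 ·f
[50] read 'c'  n5⇒n6
[51] read 'b'  n6⇒n7  emit P1@[49:51]
[52] read 'a'  n7⇒n0 ·f
[53] read 'e'  n0⇒n5
[54] read 'c'  n5⇒n6
[55] read 'b'  n6⇒n7  emit P1@[53:55]
[56] read 'e'  n7⇒n5 ·f
[57] read 'c'  n5⇒n6
[58] read 'b'  n6⇒n7  emit P1@[56:58]
[59] read 'e'  n7⇒n5 ·f
[60] read 'c'  n5⇒n6
[61] read 'b'  n6⇒n7  emit P1@[59:61]
[62] read 'c'  n7⇒n0 ·f

Result: [[3,0],[7,0],[13,0],[17,1],[20,1],[23,1],[26,1],[36,1],[42,0],[48,1],[51,1],[55,1],[58,1],[61,1]]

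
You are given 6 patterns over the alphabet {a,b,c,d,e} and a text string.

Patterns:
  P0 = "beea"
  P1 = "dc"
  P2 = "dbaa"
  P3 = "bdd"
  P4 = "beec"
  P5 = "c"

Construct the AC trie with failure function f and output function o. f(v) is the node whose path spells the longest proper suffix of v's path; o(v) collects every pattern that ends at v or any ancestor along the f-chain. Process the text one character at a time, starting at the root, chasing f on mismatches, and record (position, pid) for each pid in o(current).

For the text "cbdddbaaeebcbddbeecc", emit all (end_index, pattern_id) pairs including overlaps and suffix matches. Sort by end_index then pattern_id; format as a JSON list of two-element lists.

Construct AC machine:
Trie (insert patterns):
  n0 'ε': b→1 c→13 d→5
  n1 'b': d→10 e→2
  n2 'be': e→3
  n3 'bee': a→4 c→12
  n4 'beea': ·  ←P0
  n5 'd': b→7 c→6
  n6 'dc': ·  ←P1
  n7 'db': a→8
  n8 'dba': a→9
  n9 'dbaa': ·  ←P2
  n10 'bd': d→11
  n11 'bdd': ·  ←P3
  n12 'beec': ·  ←P4
  n13 'c': ·  ←P5

BFS fail/out derivation:
  fail(1) 'b': from fail(0)=0 chase 'b': 0 ⇒ 0;  out=∅∪out(0)=∅
  fail(5) 'd': from fail(0)=0 chase 'd': 0 ⇒ 0;  out=∅∪out(0)=∅
  fail(13) 'c': from fail(0)=0 chase 'c': 0 ⇒ 0;  out={5}∪out(0)={5}
  fail(2) 'be': from fail(1)=0 chase 'e': 0 ⇒ 0;  out=∅∪out(0)=∅
  fail(6) 'dc': from fail(5)=0 chase 'c': 0 ⇒ 13;  out={1}∪out(13)={1,5}
  fail(7) 'db': from fail(5)=0 chase 'b': 0 ⇒ 1;  out=∅∪out(1)=∅
  fail(10) 'bd': from fail(1)=0 chase 'd': 0 ⇒ 5;  out=∅∪out(5)=∅
  fail(3) 'bee': from fail(2)=0 chase 'e': 0 ⇒ 0;  out=∅∪out(0)=∅
  fail(8) 'dba': from fail(7)=1 chase 'a': 1→0 ⇒ 0;  out=∅∪out(0)=∅
  fail(11) 'bdd': from fail(10)=5 chase 'd': 5→0 ⇒ 5;  out={3}∪out(5)={3}
  fail(4) 'beea': from fail(3)=0 chase 'a': 0 ⇒ 0;  out={0}∪out(0)={0}
  fail(9) 'dbaa': from fail(8)=0 chase 'a': 0 ⇒ 0;  out={2}∪out(0)={2}
  fail(12) 'beec': from fail(3)=0 chase 'c': 0 ⇒ 13;  out={4}∪out(13)={4,5}

Scan:
pos 0 'c': at 13  emit P5@[0:0]
pos 1 'b': at 1 ·f
pos 2 'd': at 10
pos 3 'd': at 11  emit P3@[1:3]
pos 4 'd': at 5 ·f
pos 5 'b': at 7
pos 6 'a': at 8
pos 7 'a': at 9  emit P2@[4:7]
pos 8 'e': at 0 ·f
pos 9 'e': at 0
pos 10 'b': at 1
pos 11 'c': at 13 ·f  emit P5@[11:11]
pos 12 'b': at 1 ·f
pos 13 'd': at 10
pos 14 'd': at 11  emit P3@[12:14]
pos 15 'b': at 7 ·f
pos 16 'e': at 2 ·f
pos 17 'e': at 3
pos 18 'c': at 12  emit P4@[15:18],P5@[18:18]
pos 19 'c': at 13 ·f  emit P5@[19:19]

Matches: [[0,5],[3,3],[7,2],[11,5],[14,3],[18,4],[18,5],[19,5]]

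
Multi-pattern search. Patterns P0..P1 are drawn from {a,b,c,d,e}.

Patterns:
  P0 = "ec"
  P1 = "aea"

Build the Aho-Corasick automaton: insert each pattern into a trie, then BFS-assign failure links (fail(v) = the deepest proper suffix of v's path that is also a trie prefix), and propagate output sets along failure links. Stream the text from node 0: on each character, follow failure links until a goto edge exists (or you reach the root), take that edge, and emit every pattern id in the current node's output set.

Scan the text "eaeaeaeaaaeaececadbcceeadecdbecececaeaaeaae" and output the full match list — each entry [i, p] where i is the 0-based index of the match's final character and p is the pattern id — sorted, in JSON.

Build automaton:
Trie nodes:
  0='ε' goto a→3 e→1
  1='e' goto c→2
  2='ec' goto ·  ←P0
  3='a' goto e→4
  4='ae' goto a→5
  5='aea' goto ·  ←P1

Failure links (BFS by depth):
  fail(1) 'e': from fail(0)=0 chase 'e': 0 ⇒ 0;  out=∅∪out(0)=∅
  fail(3) 'a': from fail(0)=0 chase 'a': 0 ⇒ 0;  out=∅∪out(0)=∅
  fail(2) 'ec': from fail(1)=0 chase 'c': 0 ⇒ 0;  out={0}∪out(0)={0}
  fail(4) 'ae': from fail(3)=0 chase 'e': 0 ⇒ 1;  out=∅∪out(1)=∅
  fail(5) 'aea': from fail(4)=1 chase 'a': 1→0 ⇒ 3;  out={1}∪out(3)={1}

Text stream:
pos 0 'e': at 1
pos 1 'a': at 3 ·f
pos 2 'e': at 4
pos 3 'a': at 5  emit P1@[1:3]
pos 4 'e': at 4 ·f
pos 5 'a': at 5  emit P1@[3:5]
pos 6 'e': at 4 ·f
pos 7 'a': at 5  emit P1@[5:7]
pos 8 'a': at 3 ·f
pos 9 'a': at 3 ·f
pos 10 'e': at 4
pos 11 'a': at 5  emit P1@[9:11]
pos 12 'e': at 4 ·f
pos 13 'c': at 2 ·f  emit P0@[12:13]
pos 14 'e': at 1 ·f
pos 15 'c': at 2  emit P0@[14:15]
pos 16 'a': at 3 ·f
pos 17 'd': at 0 ·f
pos 18 'b': at 0
pos 19 'c': at 0
pos 20 'c': at 0
pos 21 'e': at 1
pos 22 'e': at 1 ·f
pos 23 'a': at 3 ·f
pos 24 'd': at 0 ·f
pos 25 'e': at 1
pos 26 'c': at 2  emit P0@[25:26]
pos 27 'd': at 0 ·f
pos 28 'b': at 0
pos 29 'e': at 1
pos 30 'c': at 2  emit P0@[29:30]
pos 31 'e': at 1 ·f
pos 32 'c': at 2  emit P0@[31:32]
pos 33 'e': at 1 ·f
pos 34 'c': at 2  emit P0@[33:34]
pos 35 'a': at 3 ·f
pos 36 'e': at 4
pos 37 'a': at 5  emit P1@[35:37]
pos 38 'a': at 3 ·f
pos 39 'e': at 4
pos 40 'a': at 5  emit P1@[38:40]
pos 41 'a': at 3 ·f
pos 42 'e': at 4

Matches: [[3,1],[5,1],[7,1],[11,1],[13,0],[15,0],[26,0],[30,0],[32,0],[34,0],[37,1],[40,1]]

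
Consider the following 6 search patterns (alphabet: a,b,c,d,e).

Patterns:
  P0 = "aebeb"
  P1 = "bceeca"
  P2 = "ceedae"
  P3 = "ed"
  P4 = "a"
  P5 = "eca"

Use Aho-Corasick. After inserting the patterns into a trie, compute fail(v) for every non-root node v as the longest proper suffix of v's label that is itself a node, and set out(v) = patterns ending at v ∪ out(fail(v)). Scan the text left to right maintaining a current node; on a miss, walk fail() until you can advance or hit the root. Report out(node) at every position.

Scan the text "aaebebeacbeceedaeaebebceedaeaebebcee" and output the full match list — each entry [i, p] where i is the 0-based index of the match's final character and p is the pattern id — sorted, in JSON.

Build:
Trie nodes:
  n0 'ε': a→1 b→6 c→12 e→18
  n1 'a': e→2  ←P4
  n2 'ae': b→3
  n3 'aeb': e→4
  n4 'aebe': b→5
  n5 'aebeb': ·  ←P0
  n6 'b': c→7
  n7 'bc': e→8
  n8 'bce': e→9
  n9 'bcee': c→10
  n10 'bceec': a→11
  n11 'bceeca': ·  ←P1
  n12 'c': e→13
  n13 'ce': e→14
  n14 'cee': d→15
  n15 'ceed': a→16
  n16 'ceeda': e→17
  n17 'ceedae': ·  ←P2
  n18 'e': c→20 d→19
  n19 'ed': ·  ←P3
  n20 'ec': a→21
  n21 'eca': ·  ←P5

Failure links (BFS by depth):
  n1('a'): parent n0 fail=0; on 'a' 0 → fail=0;  out {4}∪∅={4}
  n6('b'): parent n0 fail=0; on 'b' 0 → fail=0;  out ∅∪∅=∅
  n12('c'): parent n0 fail=0; on 'c' 0 → fail=0;  out ∅∪∅=∅
  n18('e'): parent n0 fail=0; on 'e' 0 → fail=0;  out ∅∪∅=∅
  n2('ae'): parent n1 fail=0; on 'e' 0 → fail=18;  out ∅∪∅=∅
  n7('bc'): parent n6 fail=0; on 'c' 0 → fail=12;  out ∅∪∅=∅
  n13('ce'): parent n12 fail=0; on 'e' 0 → fail=18;  out ∅∪∅=∅
  n19('ed'): parent n18 fail=0; on 'd' 0 → fail=0;  out {3}∪∅={3}
  n20('ec'): parent n18 fail=0; on 'c' 0 → fail=12;  out ∅∪∅=∅
  n3('aeb'): parent n2 fail=18; on 'b' 18→0 → fail=6;  out ∅∪∅=∅
  n8('bce'): parent n7 fail=12; on 'e' 12 → fail=13;  out ∅∪∅=∅
  n14('cee'): parent n13 fail=18; on 'e' 18→0 → fail=18;  out ∅∪∅=∅
  n21('eca'): parent n20 fail=12; on 'a' 12→0 → fail=1;  out {5}∪{4}={4,5}
  n4('aebe'): parent n3 fail=6; on 'e' 6→0 → fail=18;  out ∅∪∅=∅
  n9('bcee'): parent n8 fail=13; on 'e' 13 → fail=14;  out ∅∪∅=∅
  n15('ceed'): parent n14 fail=18; on 'd' 18 → fail=19;  out ∅∪{3}={3}
  n5('aebeb'): parent n4 fail=18; on 'b' 18→0 → fail=6;  out {0}∪∅={0}
  n10('bceec'): parent n9 fail=14; on 'c' 14→18 → fail=20;  out ∅∪∅=∅
  n16('ceeda'): parent n15 fail=19; on 'a' 19→0 → fail=1;  out ∅∪{4}={4}
  n11('bceeca'): parent n10 fail=20; on 'a' 20 → fail=21;  out {1}∪{4,5}={1,4,5}
  n17('ceedae'): parent n16 fail=1; on 'e' 1 → fail=2;  out {2}∪∅={2}

Run:
i=0 'a': node 0→1  emit P4@[0:0]
i=1 'a': node 1→1 ·f  emit P4@[1:1]
i=2 'e': node 1→2
i=3 'b': node 2→3
i=4 'e': node 3→4
i=5 'b': node 4→5  emit P0@[1:5]
i=6 'e': node 5→18 ·f
i=7 'a': node 18→1 ·f  emit P4@[7:7]
i=8 'c': node 1→12 ·f
i=9 'b': node 12→6 ·f
i=10 'e': node 6→18 ·f
i=11 'c': node 18→20
i=12 'e': node 20→13 ·f
i=13 'e': node 13→14
i=14 'd': node 14→15  emit P3@[13:14]
i=15 'a': node 15→16  emit P4@[15:15]
i=16 'e': node 16→17  emit P2@[11:16]
i=17 'a': node 17→1 ·f  emit P4@[17:17]
i=18 'e': node 1→2
i=19 'b': node 2→3
i=20 'e': node 3→4
i=21 'b': node 4→5  emit P0@[17:21]
i=22 'c': node 5→7 ·f
i=23 'e': node 7→8
i=24 'e': node 8→9
i=25 'd': node 9→15 ·f  emit P3@[24:25]
i=26 'a': node 15→16  emit P4@[26:26]
i=27 'e': node 16→17  emit P2@[22:27]
i=28 'a': node 17→1 ·f  emit P4@[28:28]
i=29 'e': node 1→2
i=30 'b': node 2→3
i=31 'e': node 3→4
i=32 'b': node 4→5  emit P0@[28:32]
i=33 'c': node 5→7 ·f
i=34 'e': node 7→8
i=35 'e': node 8→9

Matches: [[0,4],[1,4],[5,0],[7,4],[14,3],[15,4],[16,2],[17,4],[21,0],[25,3],[26,4],[27,2],[28,4],[32,0]]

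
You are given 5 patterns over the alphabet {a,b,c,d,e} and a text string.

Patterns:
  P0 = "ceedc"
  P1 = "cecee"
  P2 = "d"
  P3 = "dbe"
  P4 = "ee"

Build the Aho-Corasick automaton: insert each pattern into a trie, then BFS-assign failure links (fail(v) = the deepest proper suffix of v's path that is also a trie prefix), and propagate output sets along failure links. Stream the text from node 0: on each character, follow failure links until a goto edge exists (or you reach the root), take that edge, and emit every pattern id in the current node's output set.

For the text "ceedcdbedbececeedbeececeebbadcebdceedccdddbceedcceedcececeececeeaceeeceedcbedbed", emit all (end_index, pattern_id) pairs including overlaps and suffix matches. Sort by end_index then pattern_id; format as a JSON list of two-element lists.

Construct AC machine:
Trie (insert patterns):
  n0 'ε': c→1 d→9 e→12
  n1 'c': e→2
  n2 'ce': c→6 e→3
  n3 'cee': d→4
  n4 'ceed': c→5
  n5 'ceedc': ·  ←P0
  n6 'cec': e→7
  n7 'cece': e→8
  n8 'cecee': ·  ←P1
  n9 'd': b→10  ←P2
  n10 'db': e→11
  n11 'dbe': ·  ←P3
  n12 'e': e→13
  n13 'ee': ·  ←P4

BFS fail/out derivation:
  n1('c'): parent n0 fail=0; on 'c' 0 → fail=0;  out ∅∪∅=∅
  n9('d'): parent n0 fail=0; on 'd' 0 → fail=0;  out {2}∪∅={2}
  n12('e'): parent n0 fail=0; on 'e' 0 → fail=0;  out ∅∪∅=∅
  n2('ce'): parent n1 fail=0; on 'e' 0 → fail=12;  out ∅∪∅=∅
  n10('db'): parent n9 fail=0; on 'b' 0 → fail=0;  out ∅∪∅=∅
  n13('ee'): parent n12 fail=0; on 'e' 0 → fail=12;  out {4}∪∅={4}
  n3('cee'): parent n2 fail=12; on 'e' 12 → fail=13;  out ∅∪{4}={4}
  n6('cec'): parent n2 fail=12; on 'c' 12→0 → fail=1;  out ∅∪∅=∅
  n11('dbe'): parent n10 fail=0; on 'e' 0 → fail=12;  out {3}∪∅={3}
  n4('ceed'): parent n3 fail=13; on 'd' 13→12→0 → fail=9;  out ∅∪{2}={2}
  n7('cece'): parent n6 fail=1; on 'e' 1 → fail=2;  out ∅∪∅=∅
  n5('ceedc'): parent n4 fail=9; on 'c' 9→0 → fail=1;  out {0}∪∅={0}
  n8('cecee'): parent n7 fail=2; on 'e' 2 → fail=3;  out {1}∪{4}={1,4}

Run:
i=0 'c': node 0→1
i=1 'e': node 1→2
i=2 'e': node 2→3  → match P4@[1:2]
i=3 'd': node 3→4  → match P2@[3:3]
i=4 'c': node 4→5  → match P0@[0:4]
i=5 'd': node 5→9 (fail-walked)  → match P2@[5:5]
i=6 'b': node 9→10
i=7 'e': node 10→11  → match P3@[5:7]
i=8 'd': node 11→9 (fail-walked)  → match P2@[8:8]
i=9 'b': node 9→10
i=10 'e': node 10→11  → match P3@[8:10]
i=11 'c': node 11→1 (fail-walked)
i=12 'e': node 1→2
i=13 'c': node 2→6
i=14 'e': node 6→7
i=15 'e': node 7→8  → match P1@[11:15],P4@[14:15]
i=16 'd': node 8→4 (fail-walked)  → match P2@[16:16]
i=17 'b': node 4→10 (fail-walked)
i=18 'e': node 10→11  → match P3@[16:18]
i=19 'e': node 11→13 (fail-walked)  → match P4@[18:19]
i=20 'c': node 13→1 (fail-walked)
i=21 'e': node 1→2
i=22 'c': node 2→6
i=23 'e': node 6→7
i=24 'e': node 7→8  → match P1@[20:24],P4@[23:24]
i=25 'b': node 8→0 (fail-walked)
i=26 'b': node 0→0
i=27 'a': node 0→0
i=28 'd': node 0→9  → match P2@[28:28]
i=29 'c': node 9→1 (fail-walked)
i=30 'e': node 1→2
i=31 'b': node 2→0 (fail-walked)
i=32 'd': node 0→9  → match P2@[32:32]
i=33 'c': node 9→1 (fail-walked)
i=34 'e': node 1→2
i=35 'e': node 2→3  → match P4@[34:35]
i=36 'd': node 3→4  → match P2@[36:36]
i=37 'c': node 4→5  → match P0@[33:37]
i=38 'c': node 5→1 (fail-walked)
i=39 'd': node 1→9 (fail-walked)  → match P2@[39:39]
i=40 'd': node 9→9 (fail-walked)  → match P2@[40:40]
i=41 'd': node 9→9 (fail-walked)  → match P2@[41:41]
i=42 'b': node 9→10
i=43 'c': node 10→1 (fail-walked)
i=44 'e': node 1→2
i=45 'e': node 2→3  → match P4@[44:45]
i=46 'd': node 3→4  → match P2@[46:46]
i=47 'c': node 4→5  → match P0@[43:47]
i=48 'c': node 5→1 (fail-walked)
i=49 'e': node 1→2
i=50 'e': node 2→3  → match P4@[49:50]
i=51 'd': node 3→4  → match P2@[51:51]
i=52 'c': node 4→5  → match P0@[48:52]
i=53 'e': node 5→2 (fail-walked)
i=54 'c': node 2→6
i=55 'e': node 6→7
i=56 'c': node 7→6 (fail-walked)
i=57 'e': node 6→7
i=58 'e': node 7→8  → match P1@[54:58],P4@[57:58]
i=59 'c': node 8→1 (fail-walked)
i=60 'e': node 1→2
i=61 'c': node 2→6
i=62 'e': node 6→7
i=63 'e': node 7→8  → match P1@[59:63],P4@[62:63]
i=64 'a': node 8→0 (fail-walked)
i=65 'c': node 0→1
i=66 'e': node 1→2
i=67 'e': node 2→3  → match P4@[66:67]
i=68 'e': node 3→13 (fail-walked)  → match P4@[67:68]
i=69 'c': node 13→1 (fail-walked)
i=70 'e': node 1→2
i=71 'e': node 2→3  → match P4@[70:71]
i=72 'd': node 3→4  → match P2@[72:72]
i=73 'c': node 4→5  → match P0@[69:73]
i=74 'b': node 5→0 (fail-walked)
i=75 'e': node 0→12
i=76 'd': node 12→9 (fail-walked)  → match P2@[76:76]
i=77 'b': node 9→10
i=78 'e': node 10→11  → match P3@[76:78]
i=79 'd': node 11→9 (fail-walked)  → match P2@[79:79]

All matches (sorted): [[2,4],[3,2],[4,0],[5,2],[7,3],[8,2],[10,3],[15,1],[15,4],[16,2],[18,3],[19,4],[24,1],[24,4],[28,2],[32,2],[35,4],[36,2],[37,0],[39,2],[40,2],[41,2],[45,4],[46,2],[47,0],[50,4],[51,2],[52,0],[58,1],[58,4],[63,1],[63,4],[67,4],[68,4],[71,4],[72,2],[73,0],[76,2],[78,3],[79,2]]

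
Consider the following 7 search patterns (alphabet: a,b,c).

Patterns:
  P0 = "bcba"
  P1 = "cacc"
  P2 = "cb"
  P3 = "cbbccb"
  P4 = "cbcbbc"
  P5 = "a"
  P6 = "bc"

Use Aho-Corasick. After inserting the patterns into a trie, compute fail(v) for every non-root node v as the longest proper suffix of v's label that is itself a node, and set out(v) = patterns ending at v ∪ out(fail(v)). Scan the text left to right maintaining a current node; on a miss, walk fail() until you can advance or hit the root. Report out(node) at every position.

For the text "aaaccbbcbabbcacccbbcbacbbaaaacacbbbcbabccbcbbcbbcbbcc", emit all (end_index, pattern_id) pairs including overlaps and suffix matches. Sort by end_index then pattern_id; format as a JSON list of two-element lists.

Construct AC machine:
Trie nodes:
  n0 'ε': a→18 b→1 c→5
  n1 'b': c→2
  n2 'bc': b→3  [P6 ends]
  n3 'bcb': a→4
  n4 'bcba': ·  [P0 ends]
  n5 'c': a→6 b→9
  n6 'ca': c→7
  n7 'cac': c→8
  n8 'cacc': ·  [P1 ends]
  n9 'cb': b→10 c→14  [P2 ends]
  n10 'cbb': c→11
  n11 'cbbc': c→12
  n12 'cbbcc': b→13
  n13 'cbbccb': ·  [P3 ends]
  n14 'cbc': b→15
  n15 'cbcb': b→16
  n16 'cbcbb': c→17
  n17 'cbcbbc': ·  [P4 ends]
  n18 'a': ·  [P5 ends]

BFS fail/out derivation:
  n1('b'): parent n0 fail=0; on 'b' 0 → fail=0;  out ∅∪∅=∅
  n5('c'): parent n0 fail=0; on 'c' 0 → fail=0;  out ∅∪∅=∅
  n18('a'): parent n0 fail=0; on 'a' 0 → fail=0;  out {5}∪∅={5}
  n2('bc'): parent n1 fail=0; on 'c' 0 → fail=5;  out {6}∪∅={6}
  n6('ca'): parent n5 fail=0; on 'a' 0 → fail=18;  out ∅∪{5}={5}
  n9('cb'): parent n5 fail=0; on 'b' 0 → fail=1;  out {2}∪∅={2}
  n3('bcb'): parent n2 fail=5; on 'b' 5 → fail=9;  out ∅∪{2}={2}
  n7('cac'): parent n6 fail=18; on 'c' 18→0 → fail=5;  out ∅∪∅=∅
  n10('cbb'): parent n9 fail=1; on 'b' 1→0 → fail=1;  out ∅∪∅=∅
  n14('cbc'): parent n9 fail=1; on 'c' 1 → fail=2;  out ∅∪{6}={6}
  n4('bcba'): parent n3 fail=9; on 'a' 9→1→0 → fail=18;  out {0}∪{5}={0,5}
  n8('cacc'): parent n7 fail=5; on 'c' 5→0 → fail=5;  out {1}∪∅={1}
  n11('cbbc'): parent n10 fail=1; on 'c' 1 → fail=2;  out ∅∪{6}={6}
  n15('cbcb'): parent n14 fail=2; on 'b' 2 → fail=3;  out ∅∪{2}={2}
  n12('cbbcc'): parent n11 fail=2; on 'c' 2→5→0 → fail=5;  out ∅∪∅=∅
  n16('cbcbb'): parent n15 fail=3; on 'b' 3→9 → fail=10;  out ∅∪∅=∅
  n13('cbbccb'): parent n12 fail=5; on 'b' 5 → fail=9;  out {3}∪{2}={2,3}
  n17('cbcbbc'): parent n16 fail=10; on 'c' 10 → fail=11;  out {4}∪{6}={4,6}

Text stream:
i=0 'a': node 0→18  → match P5@[0:0]
i=1 'a': node 18→18 (fail-walked)  → match P5@[1:1]
i=2 'a': node 18→18 (fail-walked)  → match P5@[2:2]
i=3 'c': node 18→5 (fail-walked)
i=4 'c': node 5→5 (fail-walked)
i=5 'b': node 5→9  → match P2@[4:5]
i=6 'b': node 9→10
i=7 'c': node 10→11  → match P6@[6:7]
i=8 'b': node 11→3 (fail-walked)  → match P2@[7:8]
i=9 'a': node 3→4  → match P0@[6:9],P5@[9:9]
i=10 'b': node 4→1 (fail-walked)
i=11 'b': node 1→1 (fail-walked)
i=12 'c': node 1→2  → match P6@[11:12]
i=13 'a': node 2→6 (fail-walked)  → match P5@[13:13]
i=14 'c': node 6→7
i=15 'c': node 7→8  → match P1@[12:15]
i=16 'c': node 8→5 (fail-walked)
i=17 'b': node 5→9  → match P2@[16:17]
i=18 'b': node 9→10
i=19 'c': node 10→11  → match P6@[18:19]
i=20 'b': node 11→3 (fail-walked)  → match P2@[19:20]
i=21 'a': node 3→4  → match P0@[18:21],P5@[21:21]
i=22 'c': node 4→5 (fail-walked)
i=23 'b': node 5→9  → match P2@[22:23]
i=24 'b': node 9→10
i=25 'a': node 10→18 (fail-walked)  → match P5@[25:25]
i=26 'a': node 18→18 (fail-walked)  → match P5@[26:26]
i=27 'a': node 18→18 (fail-walked)  → match P5@[27:27]
i=28 'a': node 18→18 (fail-walked)  → match P5@[28:28]
i=29 'c': node 18→5 (fail-walked)
i=30 'a': node 5→6  → match P5@[30:30]
i=31 'c': node 6→7
i=32 'b': node 7→9 (fail-walked)  → match P2@[31:32]
i=33 'b': node 9→10
i=34 'b': node 10→1 (fail-walked)
i=35 'c': node 1→2  → match P6@[34:35]
i=36 'b': node 2→3  → match P2@[35:36]
i=37 'a': node 3→4  → match P0@[34:37],P5@[37:37]
i=38 'b': node 4→1 (fail-walked)
i=39 'c': node 1→2  → match P6@[38:39]
i=40 'c': node 2→5 (fail-walked)
i=41 'b': node 5→9  → match P2@[40:41]
i=42 'c': node 9→14  → match P6@[41:42]
i=43 'b': node 14→15  → match P2@[42:43]
i=44 'b': node 15→16
i=45 'c': node 16→17  → match P4@[40:45],P6@[44:45]
i=46 'b': node 17→3 (fail-walked)  → match P2@[45:46]
i=47 'b': node 3→10 (fail-walked)
i=48 'c': node 10→11  → match P6@[47:48]
i=49 'b': node 11→3 (fail-walked)  → match P2@[48:49]
i=50 'b': node 3→10 (fail-walked)
i=51 'c': node 10→11  → match P6@[50:51]
i=52 'c': node 11→12

All matches (sorted): [[0,5],[1,5],[2,5],[5,2],[7,6],[8,2],[9,0],[9,5],[12,6],[13,5],[15,1],[17,2],[19,6],[20,2],[21,0],[21,5],[23,2],[25,5],[26,5],[27,5],[28,5],[30,5],[32,2],[35,6],[36,2],[37,0],[37,5],[39,6],[41,2],[42,6],[43,2],[45,4],[45,6],[46,2],[48,6],[49,2],[51,6]]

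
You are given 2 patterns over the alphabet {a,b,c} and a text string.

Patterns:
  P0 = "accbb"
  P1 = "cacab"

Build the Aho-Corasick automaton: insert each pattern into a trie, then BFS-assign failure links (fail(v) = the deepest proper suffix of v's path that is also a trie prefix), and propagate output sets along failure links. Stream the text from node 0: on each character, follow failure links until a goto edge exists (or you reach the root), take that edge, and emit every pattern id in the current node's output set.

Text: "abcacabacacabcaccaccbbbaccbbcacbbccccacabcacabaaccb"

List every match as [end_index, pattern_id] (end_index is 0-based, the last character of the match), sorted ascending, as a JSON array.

Build:
Trie nodes:
  0='ε' goto a→1 c→6
  1='a' goto c→2
  2='ac' goto c→3
  3='acc' goto b→4
  4='accb' goto b→5
  5='accbb' goto ·  [P0 ends]
  6='c' goto a→7
  7='ca' goto c→8
  8='cac' goto a→9
  9='caca' goto b→10
  10='cacab' goto ·  [P1 ends]

Failure links (BFS by depth):
  n1('a'): parent n0 fail=0; on 'a' 0 → fail=0;  out ∅∪∅=∅
  n6('c'): parent n0 fail=0; on 'c' 0 → fail=0;  out ∅∪∅=∅
  n2('ac'): parent n1 fail=0; on 'c' 0 → fail=6;  out ∅∪∅=∅
  n7('ca'): parent n6 fail=0; on 'a' 0 → fail=1;  out ∅∪∅=∅
  n3('acc'): parent n2 fail=6; on 'c' 6→0 → fail=6;  out ∅∪∅=∅
  n8('cac'): parent n7 fail=1; on 'c' 1 → fail=2;  out ∅∪∅=∅
  n4('accb'): parent n3 fail=6; on 'b' 6→0 → fail=0;  out ∅∪∅=∅
  n9('caca'): parent n8 fail=2; on 'a' 2→6 → fail=7;  out ∅∪∅=∅
  n5('accbb'): parent n4 fail=0; on 'b' 0 → fail=0;  out {0}∪∅={0}
  n10('cacab'): parent n9 fail=7; on 'b' 7→1→0 → fail=0;  out {1}∪∅={1}

Scan:
[0] read 'a'  n0⇒n1
[1] read 'b'  n1⇒n0 (fail-walked)
[2] read 'c'  n0⇒n6
[3] read 'a'  n6⇒n7
[4] read 'c'  n7⇒n8
[5] read 'a'  n8⇒n9
[6] read 'b'  n9⇒n10  emit P1@[2:6]
[7] read 'a'  n10⇒n1 (fail-walked)
[8] read 'c'  n1⇒n2
[9] read 'a'  n2⇒n7 (fail-walked)
[10] read 'c'  n7⇒n8
[11] read 'a'  n8⇒n9
[12] read 'b'  n9⇒n10  emit P1@[8:12]
[13] read 'c'  n10⇒n6 (fail-walked)
[14] read 'a'  n6⇒n7
[15] read 'c'  n7⇒n8
[16] read 'c'  n8⇒n3 (fail-walked)
[17] read 'a'  n3⇒n7 (fail-walked)
[18] read 'c'  n7⇒n8
[19] read 'c'  n8⇒n3 (fail-walked)
[20] read 'b'  n3⇒n4
[21] read 'b'  n4⇒n5  emit P0@[17:21]
[22] read 'b'  n5⇒n0 (fail-walked)
[23] read 'a'  n0⇒n1
[24] read 'c'  n1⇒n2
[25] read 'c'  n2⇒n3
[26] read 'b'  n3⇒n4
[27] read 'b'  n4⇒n5  emit P0@[23:27]
[28] read 'c'  n5⇒n6 (fail-walked)
[29] read 'a'  n6⇒n7
[30] read 'c'  n7⇒n8
[31] read 'b'  n8⇒n0 (fail-walked)
[32] read 'b'  n0⇒n0
[33] read 'c'  n0⇒n6
[34] read 'c'  n6⇒n6 (fail-walked)
[35] read 'c'  n6⇒n6 (fail-walked)
[36] read 'c'  n6⇒n6 (fail-walked)
[37] read 'a'  n6⇒n7
[38] read 'c'  n7⇒n8
[39] read 'a'  n8⇒n9
[40] read 'b'  n9⇒n10  emit P1@[36:40]
[41] read 'c'  n10⇒n6 (fail-walked)
[42] read 'a'  n6⇒n7
[43] read 'c'  n7⇒n8
[44] read 'a'  n8⇒n9
[45] read 'b'  n9⇒n10  emit P1@[41:45]
[46] read 'a'  n10⇒n1 (fail-walked)
[47] read 'a'  n1⇒n1 (fail-walked)
[48] read 'c'  n1⇒n2
[49] read 'c'  n2⇒n3
[50] read 'b'  n3⇒n4

All matches (sorted): [[6,1],[12,1],[21,0],[27,0],[40,1],[45,1]]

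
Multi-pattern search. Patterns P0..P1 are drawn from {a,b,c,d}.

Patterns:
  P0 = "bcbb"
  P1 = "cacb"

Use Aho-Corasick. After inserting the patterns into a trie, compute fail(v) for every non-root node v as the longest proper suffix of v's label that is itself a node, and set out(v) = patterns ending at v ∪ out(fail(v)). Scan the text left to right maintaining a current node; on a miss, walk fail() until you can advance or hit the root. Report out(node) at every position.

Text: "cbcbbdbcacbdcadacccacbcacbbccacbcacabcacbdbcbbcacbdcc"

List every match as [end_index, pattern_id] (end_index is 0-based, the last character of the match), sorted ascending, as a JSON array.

Build automaton:
Trie nodes:
  0='ε' goto b→1 c→5
  1='b' goto c→2
  2='bc' goto b→3
  3='bcb' goto b→4
  4='bcbb' goto ·  [P0 ends]
  5='c' goto a→6
  6='ca' goto c→7
  7='cac' goto b→8
  8='cacb' goto ·  [P1 ends]

Failure links (BFS by depth):
  fail(1) 'b': from fail(0)=0 chase 'b': 0 ⇒ 0;  out=∅∪out(0)=∅
  fail(5) 'c': from fail(0)=0 chase 'c': 0 ⇒ 0;  out=∅∪out(0)=∅
  fail(2) 'bc': from fail(1)=0 chase 'c': 0 ⇒ 5;  out=∅∪out(5)=∅
  fail(6) 'ca': from fail(5)=0 chase 'a': 0 ⇒ 0;  out=∅∪out(0)=∅
  fail(3) 'bcb': from fail(2)=5 chase 'b': 5→0 ⇒ 1;  out=∅∪out(1)=∅
  fail(7) 'cac': from fail(6)=0 chase 'c': 0 ⇒ 5;  out=∅∪out(5)=∅
  fail(4) 'bcbb': from fail(3)=1 chase 'b': 1→0 ⇒ 1;  out={0}∪out(1)={0}
  fail(8) 'cacb': from fail(7)=5 chase 'b': 5→0 ⇒ 1;  out={1}∪out(1)={1}

Run:
i=0 'c': node 0→5
i=1 'b': node 5→1 (via fail)
i=2 'c': node 1→2
i=3 'b': node 2→3
i=4 'b': node 3→4  → match P0@[1:4]
i=5 'd': node 4→0 (via fail)
i=6 'b': node 0→1
i=7 'c': node 1→2
i=8 'a': node 2→6 (via fail)
i=9 'c': node 6→7
i=10 'b': node 7→8  → match P1@[7:10]
i=11 'd': node 8→0 (via fail)
i=12 'c': node 0→5
i=13 'a': node 5→6
i=14 'd': node 6→0 (via fail)
i=15 'a': node 0→0
i=16 'c': node 0→5
i=17 'c': node 5→5 (via fail)
i=18 'c': node 5→5 (via fail)
i=19 'a': node 5→6
i=20 'c': node 6→7
i=21 'b': node 7→8  → match P1@[18:21]
i=22 'c': node 8→2 (via fail)
i=23 'a': node 2→6 (via fail)
i=24 'c': node 6→7
i=25 'b': node 7→8  → match P1@[22:25]
i=26 'b': node 8→1 (via fail)
i=27 'c': node 1→2
i=28 'c': node 2→5 (via fail)
i=29 'a': node 5→6
i=30 'c': node 6→7
i=31 'b': node 7→8  → match P1@[28:31]
i=32 'c': node 8→2 (via fail)
i=33 'a': node 2→6 (via fail)
i=34 'c': node 6→7
i=35 'a': node 7→6 (via fail)
i=36 'b': node 6→1 (via fail)
i=37 'c': node 1→2
i=38 'a': node 2→6 (via fail)
i=39 'c': node 6→7
i=40 'b': node 7→8  → match P1@[37:40]
i=41 'd': node 8→0 (via fail)
i=42 'b': node 0→1
i=43 'c': node 1→2
i=44 'b': node 2→3
i=45 'b': node 3→4  → match P0@[42:45]
i=46 'c': node 4→2 (via fail)
i=47 'a': node 2→6 (via fail)
i=48 'c': node 6→7
i=49 'b': node 7→8  → match P1@[46:49]
i=50 'd': node 8→0 (via fail)
i=51 'c': node 0→5
i=52 'c': node 5→5 (via fail)

Matches: [[4,0],[10,1],[21,1],[25,1],[31,1],[40,1],[45,0],[49,1]]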